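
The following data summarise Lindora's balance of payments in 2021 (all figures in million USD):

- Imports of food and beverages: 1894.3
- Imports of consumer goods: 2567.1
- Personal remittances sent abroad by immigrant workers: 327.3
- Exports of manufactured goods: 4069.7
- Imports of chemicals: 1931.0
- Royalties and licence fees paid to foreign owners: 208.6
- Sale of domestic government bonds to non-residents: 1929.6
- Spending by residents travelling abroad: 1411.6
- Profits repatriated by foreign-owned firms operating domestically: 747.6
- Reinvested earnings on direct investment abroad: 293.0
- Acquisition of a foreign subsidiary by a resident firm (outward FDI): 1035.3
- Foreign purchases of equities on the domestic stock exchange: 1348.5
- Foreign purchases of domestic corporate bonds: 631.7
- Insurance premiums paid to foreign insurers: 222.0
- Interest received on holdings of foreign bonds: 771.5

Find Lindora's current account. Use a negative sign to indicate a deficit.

-4175.3

Goods: -2567.1 - 1931.0 - 1894.3 + 4069.7 = -2322.7
Services: -1411.6 - 208.6 - 222.0 = -1842.2
Primary income: 293.0 - 747.6 + 771.5 = 316.9
Secondary income: -327.3
Current account = (-2322.7) + (-1842.2) + 316.9 + (-327.3) = -4175.3
(Excluded from the current account — financial account: sale of domestic government bonds to non-residents 1929.6, acquisition of a foreign subsidiary by a resident firm (outward FDI) 1035.3, foreign purchases of equities on the domestic stock exchange 1348.5, foreign purchases of domestic corporate bonds 631.7.)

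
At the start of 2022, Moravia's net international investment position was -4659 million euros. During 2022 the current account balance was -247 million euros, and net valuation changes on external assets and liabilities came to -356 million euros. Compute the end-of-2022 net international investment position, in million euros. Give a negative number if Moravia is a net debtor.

-5262

Change in NIIP = current account + net valuation change = -247 + (-356) = -603
End-of-year NIIP = -4659 + (-603) = -5262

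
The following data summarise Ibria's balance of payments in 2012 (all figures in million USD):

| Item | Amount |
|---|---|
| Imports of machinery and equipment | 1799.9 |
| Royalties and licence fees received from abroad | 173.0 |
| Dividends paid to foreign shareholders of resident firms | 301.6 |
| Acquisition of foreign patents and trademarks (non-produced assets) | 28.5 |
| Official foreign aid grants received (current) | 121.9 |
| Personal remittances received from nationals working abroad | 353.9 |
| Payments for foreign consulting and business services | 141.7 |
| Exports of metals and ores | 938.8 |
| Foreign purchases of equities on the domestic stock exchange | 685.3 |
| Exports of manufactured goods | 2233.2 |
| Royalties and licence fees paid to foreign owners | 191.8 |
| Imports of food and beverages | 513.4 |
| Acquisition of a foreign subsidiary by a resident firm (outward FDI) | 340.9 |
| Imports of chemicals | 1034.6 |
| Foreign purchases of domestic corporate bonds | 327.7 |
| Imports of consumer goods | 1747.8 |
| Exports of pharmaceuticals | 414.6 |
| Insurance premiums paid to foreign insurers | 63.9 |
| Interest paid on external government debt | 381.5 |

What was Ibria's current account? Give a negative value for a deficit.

-1940.8

Goods: 2233.2 - 1034.6 + 938.8 + 414.6 - 513.4 - 1799.9 - 1747.8 = -1509.1
Services: -141.7 + 173.0 - 63.9 - 191.8 = -224.4
Primary income: -301.6 - 381.5 = -683.1
Secondary income: 121.9 + 353.9 = 475.8
Current account = (-1509.1) + (-224.4) + (-683.1) + 475.8 = -1940.8
(Excluded from the current account — capital account: acquisition of foreign patents and trademarks (non-produced assets) 28.5; financial account: foreign purchases of equities on the domestic stock exchange 685.3, acquisition of a foreign subsidiary by a resident firm (outward FDI) 340.9, foreign purchases of domestic corporate bonds 327.7.)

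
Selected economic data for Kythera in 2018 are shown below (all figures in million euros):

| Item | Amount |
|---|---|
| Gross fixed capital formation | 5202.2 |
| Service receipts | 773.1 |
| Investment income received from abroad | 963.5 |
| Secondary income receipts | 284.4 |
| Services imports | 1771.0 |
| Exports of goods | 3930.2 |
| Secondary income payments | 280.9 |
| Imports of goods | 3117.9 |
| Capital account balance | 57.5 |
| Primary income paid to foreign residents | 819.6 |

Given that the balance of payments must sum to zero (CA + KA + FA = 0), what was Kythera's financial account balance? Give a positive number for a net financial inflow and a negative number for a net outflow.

Goods balance = 3930.2 - 3117.9 = 812.3
Services balance = 773.1 - 1771.0 = -997.9
Trade balance (goods + services) = 812.3 + (-997.9) = -185.6
Net primary income = 963.5 - 819.6 = 143.9
Net secondary income = 284.4 - 280.9 = 3.5
Current account = -185.6 + 143.9 + 3.5 = -38.2
Financial account = -(-38.2 + 57.5) = -19.3

-19.3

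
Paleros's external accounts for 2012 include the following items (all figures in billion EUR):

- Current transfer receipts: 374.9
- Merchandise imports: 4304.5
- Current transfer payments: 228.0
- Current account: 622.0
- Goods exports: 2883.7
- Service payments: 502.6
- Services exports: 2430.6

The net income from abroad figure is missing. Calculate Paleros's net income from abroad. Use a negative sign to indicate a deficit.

-32.1

Current account = goods balance + services balance + net primary income + net secondary income
Sum of the known components = 654.1
Net income from abroad = CA - (known components) = 622.0 - 654.1 = -32.1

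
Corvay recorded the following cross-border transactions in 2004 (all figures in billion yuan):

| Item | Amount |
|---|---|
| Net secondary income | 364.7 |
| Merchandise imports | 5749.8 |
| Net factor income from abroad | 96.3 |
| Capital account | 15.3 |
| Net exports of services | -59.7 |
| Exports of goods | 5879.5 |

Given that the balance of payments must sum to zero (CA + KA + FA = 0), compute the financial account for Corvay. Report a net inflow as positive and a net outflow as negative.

Goods balance = 5879.5 - 5749.8 = 129.7
Services balance = -59.7
Trade balance (goods + services) = 129.7 + (-59.7) = 70.0
Net primary income = 96.3
Net secondary income = 364.7
Current account = 70.0 + 96.3 + 364.7 = 531.0
Financial account = -(531.0 + 15.3) = -546.3

-546.3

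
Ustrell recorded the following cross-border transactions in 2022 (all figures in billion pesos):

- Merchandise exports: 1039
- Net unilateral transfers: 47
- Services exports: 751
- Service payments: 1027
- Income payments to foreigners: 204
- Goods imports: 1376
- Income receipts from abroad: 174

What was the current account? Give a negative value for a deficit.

-596

Goods balance = 1039 - 1376 = -337
Services balance = 751 - 1027 = -276
Trade balance (goods + services) = -337 + (-276) = -613
Net primary income = 174 - 204 = -30
Net secondary income = 47
Current account = -613 + (-30) + 47 = -596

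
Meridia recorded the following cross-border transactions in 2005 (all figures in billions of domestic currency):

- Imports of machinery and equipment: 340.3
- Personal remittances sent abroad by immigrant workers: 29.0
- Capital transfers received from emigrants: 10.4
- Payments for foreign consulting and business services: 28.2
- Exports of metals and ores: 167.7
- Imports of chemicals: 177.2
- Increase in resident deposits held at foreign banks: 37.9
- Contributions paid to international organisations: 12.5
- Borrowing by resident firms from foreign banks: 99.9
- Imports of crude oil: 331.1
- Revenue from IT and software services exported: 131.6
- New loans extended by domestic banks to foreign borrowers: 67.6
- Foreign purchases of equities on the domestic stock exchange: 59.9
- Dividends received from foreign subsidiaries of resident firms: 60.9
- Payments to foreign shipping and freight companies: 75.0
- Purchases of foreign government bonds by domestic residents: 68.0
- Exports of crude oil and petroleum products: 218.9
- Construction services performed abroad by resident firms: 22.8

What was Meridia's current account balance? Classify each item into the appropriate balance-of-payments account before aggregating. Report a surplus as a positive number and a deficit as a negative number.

Goods: 218.9 + 167.7 - 340.3 - 331.1 - 177.2 = -462.0
Services: 131.6 + 22.8 - 28.2 - 75.0 = 51.2
Primary income: 60.9
Secondary income: -29.0 - 12.5 = -41.5
Current account = (-462.0) + 51.2 + 60.9 + (-41.5) = -391.4
(Excluded from the current account — capital account: capital transfers received from emigrants 10.4; financial account: increase in resident deposits held at foreign banks 37.9, borrowing by resident firms from foreign banks 99.9, new loans extended by domestic banks to foreign borrowers 67.6, foreign purchases of equities on the domestic stock exchange 59.9, purchases of foreign government bonds by domestic residents 68.0.)

-391.4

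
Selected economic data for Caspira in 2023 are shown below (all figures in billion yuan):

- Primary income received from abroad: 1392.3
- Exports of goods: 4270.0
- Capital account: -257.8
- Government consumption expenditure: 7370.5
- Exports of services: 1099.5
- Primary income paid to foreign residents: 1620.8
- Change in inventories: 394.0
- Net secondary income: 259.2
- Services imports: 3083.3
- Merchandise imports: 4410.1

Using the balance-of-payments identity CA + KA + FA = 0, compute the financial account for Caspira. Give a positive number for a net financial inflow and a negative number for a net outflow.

Goods balance = 4270.0 - 4410.1 = -140.1
Services balance = 1099.5 - 3083.3 = -1983.8
Trade balance (goods + services) = -140.1 + (-1983.8) = -2123.9
Net primary income = 1392.3 - 1620.8 = -228.5
Net secondary income = 259.2
Current account = -2123.9 + (-228.5) + 259.2 = -2093.2
Financial account = -(-2093.2 + (-257.8)) = 2351.0

2351.0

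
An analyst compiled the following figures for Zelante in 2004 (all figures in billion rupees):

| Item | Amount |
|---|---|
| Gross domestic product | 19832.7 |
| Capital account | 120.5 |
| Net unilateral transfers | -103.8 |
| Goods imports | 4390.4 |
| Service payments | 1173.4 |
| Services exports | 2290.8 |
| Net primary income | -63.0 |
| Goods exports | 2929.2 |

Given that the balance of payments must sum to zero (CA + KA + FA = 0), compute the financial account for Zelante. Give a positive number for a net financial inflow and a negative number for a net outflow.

390.1

Goods balance = 2929.2 - 4390.4 = -1461.2
Services balance = 2290.8 - 1173.4 = 1117.4
Trade balance (goods + services) = -1461.2 + 1117.4 = -343.8
Net primary income = -63.0
Net secondary income = -103.8
Current account = -343.8 + (-63.0) + (-103.8) = -510.6
Financial account = -(-510.6 + 120.5) = 390.1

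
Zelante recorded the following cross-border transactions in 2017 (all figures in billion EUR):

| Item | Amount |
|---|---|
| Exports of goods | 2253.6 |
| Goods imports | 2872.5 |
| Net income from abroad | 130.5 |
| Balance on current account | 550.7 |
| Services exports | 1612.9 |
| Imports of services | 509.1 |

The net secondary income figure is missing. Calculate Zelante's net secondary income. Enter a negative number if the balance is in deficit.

Current account = goods balance + services balance + net primary income + net secondary income
Sum of the known components = 615.4
Net secondary income = CA - (known components) = 550.7 - 615.4 = -64.7

-64.7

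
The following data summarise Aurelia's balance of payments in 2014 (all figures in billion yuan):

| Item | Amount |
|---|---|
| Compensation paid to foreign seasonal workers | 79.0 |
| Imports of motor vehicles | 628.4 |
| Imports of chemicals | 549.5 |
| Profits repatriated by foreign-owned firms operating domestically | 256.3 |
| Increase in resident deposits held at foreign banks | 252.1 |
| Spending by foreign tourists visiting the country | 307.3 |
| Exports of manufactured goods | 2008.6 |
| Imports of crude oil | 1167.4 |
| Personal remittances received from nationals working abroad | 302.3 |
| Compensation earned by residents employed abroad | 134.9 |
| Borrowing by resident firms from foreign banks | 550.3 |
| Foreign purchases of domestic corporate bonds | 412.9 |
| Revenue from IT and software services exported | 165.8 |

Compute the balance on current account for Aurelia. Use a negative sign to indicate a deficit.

238.3

Goods: -549.5 + 2008.6 - 628.4 - 1167.4 = -336.7
Services: 307.3 + 165.8 = 473.1
Primary income: -256.3 + 134.9 - 79.0 = -200.4
Secondary income: 302.3
Current account = (-336.7) + 473.1 + (-200.4) + 302.3 = 238.3
(Excluded from the current account — financial account: increase in resident deposits held at foreign banks 252.1, borrowing by resident firms from foreign banks 550.3, foreign purchases of domestic corporate bonds 412.9.)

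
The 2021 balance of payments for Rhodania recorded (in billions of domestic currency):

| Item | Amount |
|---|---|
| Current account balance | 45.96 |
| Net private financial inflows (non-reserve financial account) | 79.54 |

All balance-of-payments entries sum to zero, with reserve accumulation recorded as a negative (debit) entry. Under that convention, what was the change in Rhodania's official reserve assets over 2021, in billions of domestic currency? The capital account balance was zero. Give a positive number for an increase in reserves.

Official reserve transactions balance = -(45.96 + 79.54) = -125.50
An accumulation of reserves is recorded as a debit (negative entry), so the change in the stock of reserves is the negative of that balance.
Change in official reserves = -(-125.50) = 125.50

125.50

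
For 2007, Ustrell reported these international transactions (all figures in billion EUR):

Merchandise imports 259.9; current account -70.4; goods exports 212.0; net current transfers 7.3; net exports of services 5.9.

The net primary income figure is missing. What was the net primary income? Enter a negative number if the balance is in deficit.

Current account = goods balance + services balance + net primary income + net secondary income
Sum of the known components = -34.7
Net primary income = CA - (known components) = -70.4 - (-34.7) = -35.7

-35.7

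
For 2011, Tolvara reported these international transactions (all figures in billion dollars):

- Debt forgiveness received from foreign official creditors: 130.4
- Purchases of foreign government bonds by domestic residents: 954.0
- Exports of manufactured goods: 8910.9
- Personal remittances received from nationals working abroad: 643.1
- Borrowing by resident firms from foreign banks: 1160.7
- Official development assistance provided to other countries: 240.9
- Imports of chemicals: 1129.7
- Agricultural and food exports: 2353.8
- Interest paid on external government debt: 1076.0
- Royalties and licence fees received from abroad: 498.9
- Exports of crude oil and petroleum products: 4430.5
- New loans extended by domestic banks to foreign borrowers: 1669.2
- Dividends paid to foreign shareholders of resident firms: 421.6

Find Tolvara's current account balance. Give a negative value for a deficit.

13969.0

Goods: -1129.7 + 4430.5 + 2353.8 + 8910.9 = 14565.5
Services: 498.9
Primary income: -421.6 - 1076.0 = -1497.6
Secondary income: 643.1 - 240.9 = 402.2
Current account = 14565.5 + 498.9 + (-1497.6) + 402.2 = 13969.0
(Excluded from the current account — capital account: debt forgiveness received from foreign official creditors 130.4; financial account: purchases of foreign government bonds by domestic residents 954.0, borrowing by resident firms from foreign banks 1160.7, new loans extended by domestic banks to foreign borrowers 1669.2.)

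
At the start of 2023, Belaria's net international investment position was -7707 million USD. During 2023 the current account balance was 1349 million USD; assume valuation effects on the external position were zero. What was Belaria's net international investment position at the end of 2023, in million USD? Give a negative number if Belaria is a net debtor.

-6358

With no valuation effects, change in NIIP = current account = 1349
End-of-year NIIP = -7707 + 1349 = -6358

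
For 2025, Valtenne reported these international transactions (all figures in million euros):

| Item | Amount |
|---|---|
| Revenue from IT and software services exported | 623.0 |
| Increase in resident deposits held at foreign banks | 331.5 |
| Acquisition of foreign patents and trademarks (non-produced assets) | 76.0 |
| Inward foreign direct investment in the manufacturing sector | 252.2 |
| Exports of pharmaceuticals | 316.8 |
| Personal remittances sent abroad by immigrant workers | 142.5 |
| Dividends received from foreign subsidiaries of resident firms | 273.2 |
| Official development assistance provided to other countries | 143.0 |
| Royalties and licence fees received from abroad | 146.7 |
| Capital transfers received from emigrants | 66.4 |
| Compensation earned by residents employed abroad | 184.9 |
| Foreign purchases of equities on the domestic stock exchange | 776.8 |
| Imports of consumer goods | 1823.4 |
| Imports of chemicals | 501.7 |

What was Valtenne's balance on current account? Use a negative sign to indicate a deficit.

-1066.0

Goods: -1823.4 + 316.8 - 501.7 = -2008.3
Services: 623.0 + 146.7 = 769.7
Primary income: 184.9 + 273.2 = 458.1
Secondary income: -142.5 - 143.0 = -285.5
Current account = (-2008.3) + 769.7 + 458.1 + (-285.5) = -1066.0
(Excluded from the current account — financial account: increase in resident deposits held at foreign banks 331.5, inward foreign direct investment in the manufacturing sector 252.2, foreign purchases of equities on the domestic stock exchange 776.8; capital account: acquisition of foreign patents and trademarks (non-produced assets) 76.0, capital transfers received from emigrants 66.4.)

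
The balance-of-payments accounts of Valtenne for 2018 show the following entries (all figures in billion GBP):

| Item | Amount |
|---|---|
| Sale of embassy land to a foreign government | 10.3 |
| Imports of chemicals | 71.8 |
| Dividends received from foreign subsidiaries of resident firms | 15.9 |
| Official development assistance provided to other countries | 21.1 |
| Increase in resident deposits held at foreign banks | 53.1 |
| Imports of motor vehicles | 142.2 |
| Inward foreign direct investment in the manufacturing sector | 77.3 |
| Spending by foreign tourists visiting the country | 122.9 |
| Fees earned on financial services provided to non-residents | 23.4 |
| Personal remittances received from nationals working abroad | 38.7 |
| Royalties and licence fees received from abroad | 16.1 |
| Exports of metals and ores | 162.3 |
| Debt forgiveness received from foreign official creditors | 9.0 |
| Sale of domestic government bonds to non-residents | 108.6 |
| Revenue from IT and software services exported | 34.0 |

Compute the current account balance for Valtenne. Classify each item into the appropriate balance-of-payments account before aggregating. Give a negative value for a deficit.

178.2

Goods: -142.2 - 71.8 + 162.3 = -51.7
Services: 23.4 + 16.1 + 122.9 + 34.0 = 196.4
Primary income: 15.9
Secondary income: -21.1 + 38.7 = 17.6
Current account = (-51.7) + 196.4 + 15.9 + 17.6 = 178.2
(Excluded from the current account — capital account: sale of embassy land to a foreign government 10.3, debt forgiveness received from foreign official creditors 9.0; financial account: increase in resident deposits held at foreign banks 53.1, inward foreign direct investment in the manufacturing sector 77.3, sale of domestic government bonds to non-residents 108.6.)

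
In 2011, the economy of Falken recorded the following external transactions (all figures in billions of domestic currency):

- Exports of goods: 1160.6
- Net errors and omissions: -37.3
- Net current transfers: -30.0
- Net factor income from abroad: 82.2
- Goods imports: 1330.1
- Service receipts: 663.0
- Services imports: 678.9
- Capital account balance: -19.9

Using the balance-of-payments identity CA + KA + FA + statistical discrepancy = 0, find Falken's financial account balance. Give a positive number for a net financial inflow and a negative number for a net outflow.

Goods balance = 1160.6 - 1330.1 = -169.5
Services balance = 663.0 - 678.9 = -15.9
Trade balance (goods + services) = -169.5 + (-15.9) = -185.4
Net primary income = 82.2
Net secondary income = -30.0
Current account = -185.4 + 82.2 + (-30.0) = -133.2
Financial account = -(-133.2 + (-19.9) + (-37.3)) = 190.4

190.4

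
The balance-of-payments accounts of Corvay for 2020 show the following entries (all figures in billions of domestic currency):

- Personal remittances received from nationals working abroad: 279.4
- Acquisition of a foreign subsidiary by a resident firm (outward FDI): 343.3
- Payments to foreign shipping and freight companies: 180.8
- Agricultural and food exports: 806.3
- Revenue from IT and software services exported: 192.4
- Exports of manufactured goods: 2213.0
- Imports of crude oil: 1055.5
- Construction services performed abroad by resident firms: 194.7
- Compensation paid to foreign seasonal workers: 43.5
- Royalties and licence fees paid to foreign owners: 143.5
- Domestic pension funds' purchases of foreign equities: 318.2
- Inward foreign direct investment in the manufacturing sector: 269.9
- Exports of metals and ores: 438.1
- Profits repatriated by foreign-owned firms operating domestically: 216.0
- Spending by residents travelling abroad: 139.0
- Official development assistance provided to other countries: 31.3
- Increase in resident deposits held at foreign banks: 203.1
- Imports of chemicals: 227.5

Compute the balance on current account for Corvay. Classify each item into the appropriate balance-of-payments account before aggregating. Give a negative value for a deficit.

Goods: -227.5 + 438.1 + 806.3 + 2213.0 - 1055.5 = 2174.4
Services: -180.8 + 192.4 - 143.5 + 194.7 - 139.0 = -76.2
Primary income: -216.0 - 43.5 = -259.5
Secondary income: 279.4 - 31.3 = 248.1
Current account = 2174.4 + (-76.2) + (-259.5) + 248.1 = 2086.8
(Excluded from the current account — financial account: acquisition of a foreign subsidiary by a resident firm (outward FDI) 343.3, domestic pension funds' purchases of foreign equities 318.2, inward foreign direct investment in the manufacturing sector 269.9, increase in resident deposits held at foreign banks 203.1.)

2086.8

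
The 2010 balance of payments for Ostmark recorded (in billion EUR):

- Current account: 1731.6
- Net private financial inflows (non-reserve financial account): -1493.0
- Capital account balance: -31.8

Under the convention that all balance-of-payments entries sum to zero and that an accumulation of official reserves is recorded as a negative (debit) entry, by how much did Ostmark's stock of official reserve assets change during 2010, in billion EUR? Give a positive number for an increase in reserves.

206.8

Official reserve transactions balance = -(1731.6 + (-31.8) + (-1493.0)) = -206.8
An accumulation of reserves is recorded as a debit (negative entry), so the change in the stock of reserves is the negative of that balance.
Change in official reserves = -(-206.8) = 206.8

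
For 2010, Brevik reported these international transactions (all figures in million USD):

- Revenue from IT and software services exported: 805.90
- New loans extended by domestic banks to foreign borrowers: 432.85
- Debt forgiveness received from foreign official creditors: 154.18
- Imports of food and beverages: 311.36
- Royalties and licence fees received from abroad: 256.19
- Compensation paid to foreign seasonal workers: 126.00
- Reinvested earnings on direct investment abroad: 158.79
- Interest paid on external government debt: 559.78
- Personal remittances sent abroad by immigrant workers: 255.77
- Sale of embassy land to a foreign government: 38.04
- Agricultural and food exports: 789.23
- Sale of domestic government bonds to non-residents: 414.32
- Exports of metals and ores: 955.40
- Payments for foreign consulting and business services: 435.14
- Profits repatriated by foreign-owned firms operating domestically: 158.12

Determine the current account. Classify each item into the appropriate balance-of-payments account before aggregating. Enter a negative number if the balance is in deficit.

Goods: -311.36 + 955.40 + 789.23 = 1433.27
Services: -435.14 + 256.19 + 805.90 = 626.95
Primary income: -559.78 - 158.12 + 158.79 - 126.00 = -685.11
Secondary income: -255.77
Current account = 1433.27 + 626.95 + (-685.11) + (-255.77) = 1119.34
(Excluded from the current account — financial account: new loans extended by domestic banks to foreign borrowers 432.85, sale of domestic government bonds to non-residents 414.32; capital account: debt forgiveness received from foreign official creditors 154.18, sale of embassy land to a foreign government 38.04.)

1119.34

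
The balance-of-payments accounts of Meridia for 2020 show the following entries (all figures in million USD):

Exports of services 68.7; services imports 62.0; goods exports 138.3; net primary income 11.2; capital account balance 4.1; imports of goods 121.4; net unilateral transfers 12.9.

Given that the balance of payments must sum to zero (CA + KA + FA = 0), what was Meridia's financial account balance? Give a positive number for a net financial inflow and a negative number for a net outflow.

-51.8

Goods balance = 138.3 - 121.4 = 16.9
Services balance = 68.7 - 62.0 = 6.7
Trade balance (goods + services) = 16.9 + 6.7 = 23.6
Net primary income = 11.2
Net secondary income = 12.9
Current account = 23.6 + 11.2 + 12.9 = 47.7
Financial account = -(47.7 + 4.1) = -51.8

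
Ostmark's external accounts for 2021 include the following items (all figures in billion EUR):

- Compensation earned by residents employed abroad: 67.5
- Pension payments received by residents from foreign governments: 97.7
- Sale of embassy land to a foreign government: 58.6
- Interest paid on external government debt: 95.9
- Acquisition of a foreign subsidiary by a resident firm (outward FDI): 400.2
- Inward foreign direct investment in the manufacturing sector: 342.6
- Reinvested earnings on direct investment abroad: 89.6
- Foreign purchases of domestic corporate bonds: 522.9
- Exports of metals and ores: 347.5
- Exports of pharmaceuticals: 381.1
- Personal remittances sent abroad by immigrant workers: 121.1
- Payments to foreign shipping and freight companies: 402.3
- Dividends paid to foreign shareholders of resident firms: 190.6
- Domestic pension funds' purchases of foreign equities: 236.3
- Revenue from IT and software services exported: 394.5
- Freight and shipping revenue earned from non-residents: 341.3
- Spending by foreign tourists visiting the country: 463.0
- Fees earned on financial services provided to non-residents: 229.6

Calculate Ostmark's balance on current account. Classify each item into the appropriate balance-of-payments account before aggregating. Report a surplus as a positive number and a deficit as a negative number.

Goods: 347.5 + 381.1 = 728.6
Services: 463.0 + 394.5 + 341.3 + 229.6 - 402.3 = 1026.1
Primary income: 89.6 - 95.9 + 67.5 - 190.6 = -129.4
Secondary income: 97.7 - 121.1 = -23.4
Current account = 728.6 + 1026.1 + (-129.4) + (-23.4) = 1601.9
(Excluded from the current account — capital account: sale of embassy land to a foreign government 58.6; financial account: acquisition of a foreign subsidiary by a resident firm (outward FDI) 400.2, inward foreign direct investment in the manufacturing sector 342.6, foreign purchases of domestic corporate bonds 522.9, domestic pension funds' purchases of foreign equities 236.3.)

1601.9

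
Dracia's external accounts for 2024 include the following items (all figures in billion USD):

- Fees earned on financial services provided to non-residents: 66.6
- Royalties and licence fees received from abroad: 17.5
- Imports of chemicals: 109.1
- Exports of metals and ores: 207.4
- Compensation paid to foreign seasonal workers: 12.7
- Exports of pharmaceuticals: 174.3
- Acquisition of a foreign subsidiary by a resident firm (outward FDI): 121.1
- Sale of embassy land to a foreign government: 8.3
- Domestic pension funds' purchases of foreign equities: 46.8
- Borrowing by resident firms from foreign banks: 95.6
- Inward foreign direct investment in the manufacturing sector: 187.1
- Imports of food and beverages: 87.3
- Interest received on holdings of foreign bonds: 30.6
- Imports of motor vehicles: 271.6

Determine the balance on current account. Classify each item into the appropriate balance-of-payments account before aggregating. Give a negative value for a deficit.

Goods: -109.1 - 271.6 + 174.3 - 87.3 + 207.4 = -86.3
Services: 17.5 + 66.6 = 84.1
Primary income: -12.7 + 30.6 = 17.9
Current account = (-86.3) + 84.1 + 17.9 = 15.7
(Excluded from the current account — financial account: acquisition of a foreign subsidiary by a resident firm (outward FDI) 121.1, domestic pension funds' purchases of foreign equities 46.8, borrowing by resident firms from foreign banks 95.6, inward foreign direct investment in the manufacturing sector 187.1; capital account: sale of embassy land to a foreign government 8.3.)

15.7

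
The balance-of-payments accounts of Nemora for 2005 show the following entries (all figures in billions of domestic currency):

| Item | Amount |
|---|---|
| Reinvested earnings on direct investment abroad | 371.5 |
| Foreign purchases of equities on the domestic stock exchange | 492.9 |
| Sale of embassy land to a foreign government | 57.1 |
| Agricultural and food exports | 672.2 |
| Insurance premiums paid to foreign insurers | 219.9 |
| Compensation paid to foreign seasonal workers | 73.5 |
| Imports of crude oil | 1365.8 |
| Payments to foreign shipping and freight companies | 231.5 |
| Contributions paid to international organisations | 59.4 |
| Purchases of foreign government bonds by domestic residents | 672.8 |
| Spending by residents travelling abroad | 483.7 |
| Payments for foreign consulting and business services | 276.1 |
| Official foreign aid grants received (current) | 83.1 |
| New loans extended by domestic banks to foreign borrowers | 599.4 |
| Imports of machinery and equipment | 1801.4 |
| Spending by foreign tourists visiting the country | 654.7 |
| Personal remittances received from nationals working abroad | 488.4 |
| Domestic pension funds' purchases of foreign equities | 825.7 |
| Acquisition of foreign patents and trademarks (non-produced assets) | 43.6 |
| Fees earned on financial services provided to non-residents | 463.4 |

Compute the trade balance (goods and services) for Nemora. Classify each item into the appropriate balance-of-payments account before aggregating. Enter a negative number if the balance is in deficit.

Goods: -1365.8 + 672.2 - 1801.4 = -2495.0
Services: -483.7 - 219.9 + 463.4 + 654.7 - 276.1 - 231.5 = -93.1
Trade balance = -2495.0 + (-93.1) = -2588.1
(Excluded from the trade balance — primary income: reinvested earnings on direct investment abroad 371.5, compensation paid to foreign seasonal workers 73.5; financial account: foreign purchases of equities on the domestic stock exchange 492.9, purchases of foreign government bonds by domestic residents 672.8, new loans extended by domestic banks to foreign borrowers 599.4, domestic pension funds' purchases of foreign equities 825.7; capital account: sale of embassy land to a foreign government 57.1, acquisition of foreign patents and trademarks (non-produced assets) 43.6; secondary income: contributions paid to international organisations 59.4, official foreign aid grants received (current) 83.1, personal remittances received from nationals working abroad 488.4.)

-2588.1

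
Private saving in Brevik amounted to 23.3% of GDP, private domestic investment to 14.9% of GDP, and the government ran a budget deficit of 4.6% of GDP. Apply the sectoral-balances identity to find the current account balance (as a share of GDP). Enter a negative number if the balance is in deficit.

3.8

By the sectoral-balances identity, CA = (S_private - I) + (T - G).
Private balance = 23.3 - 14.9 = 8.4
Government balance (T - G) = -4.6
CA = 8.4 + (-4.6) = 3.8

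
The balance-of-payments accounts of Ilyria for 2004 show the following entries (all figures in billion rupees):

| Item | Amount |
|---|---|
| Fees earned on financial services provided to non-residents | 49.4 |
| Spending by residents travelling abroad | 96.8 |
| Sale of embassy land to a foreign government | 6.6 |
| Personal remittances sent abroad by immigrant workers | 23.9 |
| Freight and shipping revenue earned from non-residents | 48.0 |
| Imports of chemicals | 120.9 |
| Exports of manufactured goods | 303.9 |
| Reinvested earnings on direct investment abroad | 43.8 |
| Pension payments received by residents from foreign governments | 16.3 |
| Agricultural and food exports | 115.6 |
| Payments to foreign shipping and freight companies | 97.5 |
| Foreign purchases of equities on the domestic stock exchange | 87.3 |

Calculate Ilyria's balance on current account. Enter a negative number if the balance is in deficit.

237.9

Goods: -120.9 + 115.6 + 303.9 = 298.6
Services: -96.8 + 49.4 + 48.0 - 97.5 = -96.9
Primary income: 43.8
Secondary income: -23.9 + 16.3 = -7.6
Current account = 298.6 + (-96.9) + 43.8 + (-7.6) = 237.9
(Excluded from the current account — capital account: sale of embassy land to a foreign government 6.6; financial account: foreign purchases of equities on the domestic stock exchange 87.3.)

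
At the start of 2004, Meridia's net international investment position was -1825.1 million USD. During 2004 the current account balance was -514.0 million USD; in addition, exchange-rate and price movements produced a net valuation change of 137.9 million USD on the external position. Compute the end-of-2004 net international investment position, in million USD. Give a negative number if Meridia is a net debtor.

Change in NIIP = current account + net valuation change = -514.0 + 137.9 = -376.1
End-of-year NIIP = -1825.1 + (-376.1) = -2201.2

-2201.2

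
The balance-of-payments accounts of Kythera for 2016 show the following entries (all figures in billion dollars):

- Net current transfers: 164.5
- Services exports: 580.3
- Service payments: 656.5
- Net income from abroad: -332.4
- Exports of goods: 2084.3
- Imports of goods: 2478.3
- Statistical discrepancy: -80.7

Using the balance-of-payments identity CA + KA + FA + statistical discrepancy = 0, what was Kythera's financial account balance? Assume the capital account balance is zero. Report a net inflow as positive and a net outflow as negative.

Goods balance = 2084.3 - 2478.3 = -394.0
Services balance = 580.3 - 656.5 = -76.2
Trade balance (goods + services) = -394.0 + (-76.2) = -470.2
Net primary income = -332.4
Net secondary income = 164.5
Current account = -470.2 + (-332.4) + 164.5 = -638.1
Financial account = -(-638.1 + (-80.7)) = 718.8

718.8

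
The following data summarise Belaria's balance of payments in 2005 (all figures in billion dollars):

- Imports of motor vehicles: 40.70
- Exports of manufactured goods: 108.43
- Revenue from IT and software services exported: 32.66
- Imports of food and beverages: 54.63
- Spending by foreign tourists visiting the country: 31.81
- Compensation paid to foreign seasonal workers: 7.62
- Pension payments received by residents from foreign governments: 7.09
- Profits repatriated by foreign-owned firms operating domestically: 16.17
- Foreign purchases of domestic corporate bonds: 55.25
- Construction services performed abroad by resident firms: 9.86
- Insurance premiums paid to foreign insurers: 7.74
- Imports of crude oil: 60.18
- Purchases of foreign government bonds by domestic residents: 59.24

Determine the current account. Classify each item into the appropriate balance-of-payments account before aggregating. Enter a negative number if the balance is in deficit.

2.81

Goods: -54.63 - 40.70 - 60.18 + 108.43 = -47.08
Services: 32.66 + 31.81 + 9.86 - 7.74 = 66.59
Primary income: -16.17 - 7.62 = -23.79
Secondary income: 7.09
Current account = (-47.08) + 66.59 + (-23.79) + 7.09 = 2.81
(Excluded from the current account — financial account: foreign purchases of domestic corporate bonds 55.25, purchases of foreign government bonds by domestic residents 59.24.)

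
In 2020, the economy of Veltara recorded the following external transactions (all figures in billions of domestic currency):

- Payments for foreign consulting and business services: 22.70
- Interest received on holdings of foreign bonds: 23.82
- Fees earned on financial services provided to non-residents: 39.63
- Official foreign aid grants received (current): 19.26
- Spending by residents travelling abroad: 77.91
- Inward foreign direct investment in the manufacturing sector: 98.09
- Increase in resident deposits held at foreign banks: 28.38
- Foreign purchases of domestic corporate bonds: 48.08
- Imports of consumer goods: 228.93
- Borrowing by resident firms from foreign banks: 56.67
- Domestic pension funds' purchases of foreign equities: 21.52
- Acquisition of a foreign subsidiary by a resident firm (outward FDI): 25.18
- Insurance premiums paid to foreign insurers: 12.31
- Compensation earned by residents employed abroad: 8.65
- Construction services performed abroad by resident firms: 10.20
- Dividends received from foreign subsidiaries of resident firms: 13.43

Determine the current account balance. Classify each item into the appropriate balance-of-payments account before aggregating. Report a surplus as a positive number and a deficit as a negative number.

Goods: -228.93
Services: -77.91 + 39.63 + 10.20 - 12.31 - 22.70 = -63.09
Primary income: 13.43 + 23.82 + 8.65 = 45.90
Secondary income: 19.26
Current account = (-228.93) + (-63.09) + 45.90 + 19.26 = -226.86
(Excluded from the current account — financial account: inward foreign direct investment in the manufacturing sector 98.09, increase in resident deposits held at foreign banks 28.38, foreign purchases of domestic corporate bonds 48.08, borrowing by resident firms from foreign banks 56.67, domestic pension funds' purchases of foreign equities 21.52, acquisition of a foreign subsidiary by a resident firm (outward FDI) 25.18.)

-226.86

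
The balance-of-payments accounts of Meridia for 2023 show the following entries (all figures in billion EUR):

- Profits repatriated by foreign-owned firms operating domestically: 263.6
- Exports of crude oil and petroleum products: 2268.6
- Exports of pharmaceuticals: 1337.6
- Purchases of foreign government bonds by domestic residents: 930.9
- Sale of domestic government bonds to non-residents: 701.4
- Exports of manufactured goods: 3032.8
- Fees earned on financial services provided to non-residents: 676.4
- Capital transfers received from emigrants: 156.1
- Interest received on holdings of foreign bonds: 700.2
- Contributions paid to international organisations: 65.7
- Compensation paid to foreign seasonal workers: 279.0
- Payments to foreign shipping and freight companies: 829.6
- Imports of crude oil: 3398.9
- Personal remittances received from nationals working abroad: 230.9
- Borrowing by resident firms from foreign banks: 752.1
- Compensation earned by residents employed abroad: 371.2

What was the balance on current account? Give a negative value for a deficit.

3780.9

Goods: 3032.8 + 2268.6 - 3398.9 + 1337.6 = 3240.1
Services: 676.4 - 829.6 = -153.2
Primary income: 700.2 - 279.0 - 263.6 + 371.2 = 528.8
Secondary income: 230.9 - 65.7 = 165.2
Current account = 3240.1 + (-153.2) + 528.8 + 165.2 = 3780.9
(Excluded from the current account — financial account: purchases of foreign government bonds by domestic residents 930.9, sale of domestic government bonds to non-residents 701.4, borrowing by resident firms from foreign banks 752.1; capital account: capital transfers received from emigrants 156.1.)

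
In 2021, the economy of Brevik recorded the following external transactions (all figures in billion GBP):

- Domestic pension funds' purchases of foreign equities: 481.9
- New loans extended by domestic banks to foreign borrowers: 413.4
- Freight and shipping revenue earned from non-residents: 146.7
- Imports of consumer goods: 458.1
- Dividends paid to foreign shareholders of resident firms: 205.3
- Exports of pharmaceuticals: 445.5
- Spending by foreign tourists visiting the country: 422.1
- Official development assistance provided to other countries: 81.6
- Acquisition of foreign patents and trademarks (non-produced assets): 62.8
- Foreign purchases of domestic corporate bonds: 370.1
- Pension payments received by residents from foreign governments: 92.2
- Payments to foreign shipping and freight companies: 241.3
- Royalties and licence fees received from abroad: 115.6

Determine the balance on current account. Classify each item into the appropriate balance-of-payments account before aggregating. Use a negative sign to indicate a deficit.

Goods: -458.1 + 445.5 = -12.6
Services: 146.7 + 422.1 - 241.3 + 115.6 = 443.1
Primary income: -205.3
Secondary income: -81.6 + 92.2 = 10.6
Current account = (-12.6) + 443.1 + (-205.3) + 10.6 = 235.8
(Excluded from the current account — financial account: domestic pension funds' purchases of foreign equities 481.9, new loans extended by domestic banks to foreign borrowers 413.4, foreign purchases of domestic corporate bonds 370.1; capital account: acquisition of foreign patents and trademarks (non-produced assets) 62.8.)

235.8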